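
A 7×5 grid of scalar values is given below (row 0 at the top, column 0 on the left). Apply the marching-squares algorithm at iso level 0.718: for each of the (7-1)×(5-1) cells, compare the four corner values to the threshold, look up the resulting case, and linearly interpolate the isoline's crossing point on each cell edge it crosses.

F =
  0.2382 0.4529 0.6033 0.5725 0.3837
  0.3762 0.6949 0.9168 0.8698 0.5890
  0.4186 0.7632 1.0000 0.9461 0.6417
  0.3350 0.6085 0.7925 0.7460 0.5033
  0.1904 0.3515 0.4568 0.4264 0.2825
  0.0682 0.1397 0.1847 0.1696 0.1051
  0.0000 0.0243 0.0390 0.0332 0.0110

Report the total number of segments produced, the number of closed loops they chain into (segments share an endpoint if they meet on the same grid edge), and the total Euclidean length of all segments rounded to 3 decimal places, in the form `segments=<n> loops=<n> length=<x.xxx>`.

segments=12 loops=1 length=8.944

cell (0,1): code 0100 → (0.366,2.000)–(1.000,1.104)
cell (0,2): code 1100 → (0.489,3.000)–(0.366,2.000)
cell (0,3): code 1000 → (1.000,3.541)–(0.489,3.000)
cell (1,0): code 0100 → (1.338,1.000)–(2.000,0.869)
cell (1,1): code 1110 → (1.000,1.104)–(1.338,1.000)
cell (1,3): code 1001 → (2.000,3.749)–(1.000,3.541)
cell (2,0): code 0010 → (2.000,0.869)–(2.292,1.000)
cell (2,1): code 0111 → (2.292,1.000)–(3.000,1.595)
cell (2,3): code 1001 → (3.000,3.115)–(2.000,3.749)
cell (3,1): code 0010 → (3.000,1.595)–(3.222,2.000)
cell (3,2): code 0011 → (3.222,2.000)–(3.088,3.000)
cell (3,3): code 0001 → (3.088,3.000)–(3.000,3.115)
total: 12 segments, chained into 1 closed loop(s), length Σ = 8.943527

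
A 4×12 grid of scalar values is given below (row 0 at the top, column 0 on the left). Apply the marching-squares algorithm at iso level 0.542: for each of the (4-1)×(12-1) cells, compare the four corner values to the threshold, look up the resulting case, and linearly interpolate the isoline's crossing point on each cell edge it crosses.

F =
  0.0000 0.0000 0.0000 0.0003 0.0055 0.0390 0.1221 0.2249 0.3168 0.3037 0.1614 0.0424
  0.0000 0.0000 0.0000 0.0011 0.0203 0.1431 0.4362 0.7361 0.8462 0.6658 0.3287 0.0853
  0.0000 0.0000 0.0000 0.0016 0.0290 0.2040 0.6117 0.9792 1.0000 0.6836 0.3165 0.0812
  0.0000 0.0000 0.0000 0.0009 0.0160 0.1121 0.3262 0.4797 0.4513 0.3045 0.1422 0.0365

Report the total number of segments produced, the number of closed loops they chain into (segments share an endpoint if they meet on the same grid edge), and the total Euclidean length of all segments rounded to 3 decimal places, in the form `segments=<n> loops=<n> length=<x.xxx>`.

cell (0,6): code 0100 → (0.620,7.000)–(1.000,6.353)
cell (0,7): code 1100 → (0.425,8.000)–(0.620,7.000)
cell (0,8): code 1100 → (0.658,9.000)–(0.425,8.000)
cell (0,9): code 1000 → (1.000,9.367)–(0.658,9.000)
cell (1,5): code 0100 → (1.603,6.000)–(2.000,5.829)
cell (1,6): code 1110 → (1.000,6.353)–(1.603,6.000)
cell (1,9): code 1001 → (2.000,9.386)–(1.000,9.367)
cell (2,5): code 0010 → (2.000,5.829)–(2.244,6.000)
cell (2,6): code 0011 → (2.244,6.000)–(2.875,7.000)
cell (2,7): code 0011 → (2.875,7.000)–(2.835,8.000)
cell (2,8): code 0011 → (2.835,8.000)–(2.374,9.000)
cell (2,9): code 0001 → (2.374,9.000)–(2.000,9.386)
total: 12 segments, chained into 1 closed loop(s), length Σ = 9.548249

segments=12 loops=1 length=9.548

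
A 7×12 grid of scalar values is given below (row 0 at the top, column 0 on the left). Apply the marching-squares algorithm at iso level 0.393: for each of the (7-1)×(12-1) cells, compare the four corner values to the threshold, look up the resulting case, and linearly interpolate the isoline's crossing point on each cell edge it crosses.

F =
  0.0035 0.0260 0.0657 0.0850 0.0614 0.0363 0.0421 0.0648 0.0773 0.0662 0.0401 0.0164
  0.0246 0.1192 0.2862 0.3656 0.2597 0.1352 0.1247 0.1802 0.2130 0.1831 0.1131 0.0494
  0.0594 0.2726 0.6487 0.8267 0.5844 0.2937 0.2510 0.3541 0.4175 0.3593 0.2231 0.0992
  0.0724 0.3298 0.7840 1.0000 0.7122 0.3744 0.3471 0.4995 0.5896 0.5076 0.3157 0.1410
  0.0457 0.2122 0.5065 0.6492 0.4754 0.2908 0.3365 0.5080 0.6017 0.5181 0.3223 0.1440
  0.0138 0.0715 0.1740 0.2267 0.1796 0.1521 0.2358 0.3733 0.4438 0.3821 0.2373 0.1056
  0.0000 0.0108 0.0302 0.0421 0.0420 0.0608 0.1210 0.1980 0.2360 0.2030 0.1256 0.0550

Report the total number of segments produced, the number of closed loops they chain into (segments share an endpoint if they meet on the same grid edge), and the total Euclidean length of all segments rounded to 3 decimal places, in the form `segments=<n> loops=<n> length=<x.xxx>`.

cell (1,1): code 0100 → (1.295,2.000)–(2.000,1.320)
cell (1,2): code 1100 → (1.059,3.000)–(1.295,2.000)
cell (1,3): code 1100 → (1.411,4.000)–(1.059,3.000)
cell (1,4): code 1000 → (2.000,4.658)–(1.411,4.000)
cell (1,7): code 0100 → (1.880,8.000)–(2.000,7.614)
cell (1,8): code 1000 → (2.000,8.421)–(1.880,8.000)
cell (2,1): code 0110 → (2.000,1.320)–(3.000,1.139)
cell (2,4): code 1001 → (3.000,4.945)–(2.000,4.658)
cell (2,6): code 0100 → (2.268,7.000)–(3.000,6.301)
cell (2,7): code 1110 → (2.000,7.614)–(2.268,7.000)
cell (2,8): code 1101 → (2.227,9.000)–(2.000,8.421)
cell (2,9): code 1000 → (3.000,9.597)–(2.227,9.000)
cell (3,1): code 0110 → (3.000,1.139)–(4.000,1.614)
cell (3,4): code 1001 → (4.000,4.446)–(3.000,4.945)
cell (3,6): code 0110 → (3.000,6.301)–(4.000,6.329)
cell (3,9): code 1001 → (4.000,9.639)–(3.000,9.597)
cell (4,1): code 0010 → (4.000,1.614)–(4.341,2.000)
cell (4,2): code 0011 → (4.341,2.000)–(4.606,3.000)
cell (4,3): code 0011 → (4.606,3.000)–(4.279,4.000)
cell (4,4): code 0001 → (4.279,4.000)–(4.000,4.446)
cell (4,6): code 0010 → (4.000,6.329)–(4.854,7.000)
cell (4,7): code 0111 → (4.854,7.000)–(5.000,7.279)
cell (4,8): code 1011 → (5.000,8.823)–(4.920,9.000)
cell (4,9): code 0001 → (4.920,9.000)–(4.000,9.639)
cell (5,7): code 0010 → (5.000,7.279)–(5.244,8.000)
cell (5,8): code 0001 → (5.244,8.000)–(5.000,8.823)
total: 26 segments, chained into 2 closed loop(s), length Σ = 21.818291

segments=26 loops=2 length=21.818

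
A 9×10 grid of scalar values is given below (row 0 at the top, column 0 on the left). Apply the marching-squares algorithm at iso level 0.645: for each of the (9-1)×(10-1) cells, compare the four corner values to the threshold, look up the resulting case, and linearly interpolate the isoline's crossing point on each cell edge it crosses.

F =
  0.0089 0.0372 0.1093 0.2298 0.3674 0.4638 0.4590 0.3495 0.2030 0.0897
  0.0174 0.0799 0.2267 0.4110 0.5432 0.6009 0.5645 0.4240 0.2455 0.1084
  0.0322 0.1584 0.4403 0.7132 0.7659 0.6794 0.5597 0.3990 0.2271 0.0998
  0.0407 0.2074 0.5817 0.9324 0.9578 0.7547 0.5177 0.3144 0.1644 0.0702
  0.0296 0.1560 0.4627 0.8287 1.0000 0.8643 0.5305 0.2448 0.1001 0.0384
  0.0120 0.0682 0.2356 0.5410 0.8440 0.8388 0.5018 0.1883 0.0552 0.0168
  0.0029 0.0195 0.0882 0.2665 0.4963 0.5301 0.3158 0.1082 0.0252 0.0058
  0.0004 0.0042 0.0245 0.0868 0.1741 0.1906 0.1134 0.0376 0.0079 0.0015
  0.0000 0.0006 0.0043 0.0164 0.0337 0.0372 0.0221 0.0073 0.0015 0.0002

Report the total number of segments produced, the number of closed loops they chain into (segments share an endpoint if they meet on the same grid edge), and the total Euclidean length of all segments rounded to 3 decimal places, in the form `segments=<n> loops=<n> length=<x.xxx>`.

cell (1,2): code 0100 → (1.774,3.000)–(2.000,2.750)
cell (1,3): code 1100 → (1.457,4.000)–(1.774,3.000)
cell (1,4): code 1100 → (1.562,5.000)–(1.457,4.000)
cell (1,5): code 1000 → (2.000,5.287)–(1.562,5.000)
cell (2,2): code 0110 → (2.000,2.750)–(3.000,2.180)
cell (2,5): code 1001 → (3.000,5.463)–(2.000,5.287)
cell (3,2): code 0110 → (3.000,2.180)–(4.000,2.498)
cell (3,5): code 1001 → (4.000,5.657)–(3.000,5.463)
cell (4,2): code 0010 → (4.000,2.498)–(4.639,3.000)
cell (4,3): code 0111 → (4.639,3.000)–(5.000,3.343)
cell (4,5): code 1001 → (5.000,5.575)–(4.000,5.657)
cell (5,3): code 0010 → (5.000,3.343)–(5.572,4.000)
cell (5,4): code 0011 → (5.572,4.000)–(5.628,5.000)
cell (5,5): code 0001 → (5.628,5.000)–(5.000,5.575)
total: 14 segments, chained into 1 closed loop(s), length Σ = 12.187406

segments=14 loops=1 length=12.187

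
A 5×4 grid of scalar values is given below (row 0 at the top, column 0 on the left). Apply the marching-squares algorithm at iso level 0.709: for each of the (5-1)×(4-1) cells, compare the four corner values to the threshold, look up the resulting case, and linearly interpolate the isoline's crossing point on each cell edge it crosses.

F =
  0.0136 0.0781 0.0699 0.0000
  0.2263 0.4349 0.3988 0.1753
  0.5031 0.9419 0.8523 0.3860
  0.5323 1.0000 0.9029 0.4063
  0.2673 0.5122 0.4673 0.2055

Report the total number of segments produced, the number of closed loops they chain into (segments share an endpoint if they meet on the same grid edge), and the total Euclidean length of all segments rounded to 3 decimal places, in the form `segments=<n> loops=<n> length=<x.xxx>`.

segments=8 loops=1 length=6.626

cell (1,0): code 0100 → (1.541,1.000)–(2.000,0.469)
cell (1,1): code 1100 → (1.684,2.000)–(1.541,1.000)
cell (1,2): code 1000 → (2.000,2.307)–(1.684,2.000)
cell (2,0): code 0110 → (2.000,0.469)–(3.000,0.378)
cell (2,2): code 1001 → (3.000,2.390)–(2.000,2.307)
cell (3,0): code 0010 → (3.000,0.378)–(3.597,1.000)
cell (3,1): code 0011 → (3.597,1.000)–(3.445,2.000)
cell (3,2): code 0001 → (3.445,2.000)–(3.000,2.390)
total: 8 segments, chained into 1 closed loop(s), length Σ = 6.626069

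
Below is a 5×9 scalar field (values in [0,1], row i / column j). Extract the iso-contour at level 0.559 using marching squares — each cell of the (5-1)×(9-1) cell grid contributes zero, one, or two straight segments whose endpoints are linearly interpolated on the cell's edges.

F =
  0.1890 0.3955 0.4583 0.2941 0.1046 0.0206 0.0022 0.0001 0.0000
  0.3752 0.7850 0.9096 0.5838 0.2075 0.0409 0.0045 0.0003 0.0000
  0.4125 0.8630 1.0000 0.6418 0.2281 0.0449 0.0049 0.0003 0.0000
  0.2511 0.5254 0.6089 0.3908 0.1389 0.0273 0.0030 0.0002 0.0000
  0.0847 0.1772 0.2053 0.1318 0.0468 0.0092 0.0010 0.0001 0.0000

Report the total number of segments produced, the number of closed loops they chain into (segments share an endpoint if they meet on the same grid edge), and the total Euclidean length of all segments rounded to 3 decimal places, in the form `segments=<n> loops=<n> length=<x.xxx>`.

segments=12 loops=1 length=8.978

cell (0,0): code 0100 → (0.420,1.000)–(1.000,0.449)
cell (0,1): code 1100 → (0.223,2.000)–(0.420,1.000)
cell (0,2): code 1100 → (0.914,3.000)–(0.223,2.000)
cell (0,3): code 1000 → (1.000,3.066)–(0.914,3.000)
cell (1,0): code 0110 → (1.000,0.449)–(2.000,0.325)
cell (1,3): code 1001 → (2.000,3.200)–(1.000,3.066)
cell (2,0): code 0010 → (2.000,0.325)–(2.900,1.000)
cell (2,1): code 0111 → (2.900,1.000)–(3.000,1.402)
cell (2,2): code 1011 → (3.000,2.229)–(2.330,3.000)
cell (2,3): code 0001 → (2.330,3.000)–(2.000,3.200)
cell (3,1): code 0010 → (3.000,1.402)–(3.124,2.000)
cell (3,2): code 0001 → (3.124,2.000)–(3.000,2.229)
total: 12 segments, chained into 1 closed loop(s), length Σ = 8.977530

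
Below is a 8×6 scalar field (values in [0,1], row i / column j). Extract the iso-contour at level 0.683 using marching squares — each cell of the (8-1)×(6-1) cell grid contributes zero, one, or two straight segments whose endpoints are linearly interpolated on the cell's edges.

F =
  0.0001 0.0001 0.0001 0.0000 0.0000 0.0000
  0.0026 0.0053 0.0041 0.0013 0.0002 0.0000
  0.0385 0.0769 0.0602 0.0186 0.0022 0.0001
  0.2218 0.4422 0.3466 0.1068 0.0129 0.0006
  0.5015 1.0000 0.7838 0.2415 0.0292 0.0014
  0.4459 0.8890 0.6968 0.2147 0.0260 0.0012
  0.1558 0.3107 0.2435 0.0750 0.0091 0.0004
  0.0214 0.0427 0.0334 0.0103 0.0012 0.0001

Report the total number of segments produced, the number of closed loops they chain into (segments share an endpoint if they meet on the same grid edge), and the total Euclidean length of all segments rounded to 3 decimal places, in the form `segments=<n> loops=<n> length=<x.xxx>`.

segments=8 loops=1 length=5.910

cell (3,0): code 0100 → (3.432,1.000)–(4.000,0.364)
cell (3,1): code 1100 → (3.769,2.000)–(3.432,1.000)
cell (3,2): code 1000 → (4.000,2.186)–(3.769,2.000)
cell (4,0): code 0110 → (4.000,0.364)–(5.000,0.535)
cell (4,2): code 1001 → (5.000,2.029)–(4.000,2.186)
cell (5,0): code 0010 → (5.000,0.535)–(5.356,1.000)
cell (5,1): code 0011 → (5.356,1.000)–(5.030,2.000)
cell (5,2): code 0001 → (5.030,2.000)–(5.000,2.029)
total: 8 segments, chained into 1 closed loop(s), length Σ = 5.910499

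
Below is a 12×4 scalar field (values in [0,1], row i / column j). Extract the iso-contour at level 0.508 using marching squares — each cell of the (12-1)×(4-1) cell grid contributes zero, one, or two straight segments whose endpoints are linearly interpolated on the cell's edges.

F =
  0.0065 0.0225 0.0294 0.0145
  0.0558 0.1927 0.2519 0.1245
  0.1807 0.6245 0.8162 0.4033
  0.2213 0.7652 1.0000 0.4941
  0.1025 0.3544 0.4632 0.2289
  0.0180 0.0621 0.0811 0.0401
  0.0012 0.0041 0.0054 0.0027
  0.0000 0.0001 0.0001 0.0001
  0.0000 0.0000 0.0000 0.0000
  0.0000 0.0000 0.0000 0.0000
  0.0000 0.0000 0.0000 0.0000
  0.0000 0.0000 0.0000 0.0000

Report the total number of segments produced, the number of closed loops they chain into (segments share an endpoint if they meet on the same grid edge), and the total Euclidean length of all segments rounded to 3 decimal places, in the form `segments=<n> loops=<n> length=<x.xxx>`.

segments=8 loops=1 length=7.548

cell (1,0): code 0100 → (1.730,1.000)–(2.000,0.737)
cell (1,1): code 1100 → (1.454,2.000)–(1.730,1.000)
cell (1,2): code 1000 → (2.000,2.746)–(1.454,2.000)
cell (2,0): code 0110 → (2.000,0.737)–(3.000,0.527)
cell (2,2): code 1001 → (3.000,2.973)–(2.000,2.746)
cell (3,0): code 0010 → (3.000,0.527)–(3.626,1.000)
cell (3,1): code 0011 → (3.626,1.000)–(3.917,2.000)
cell (3,2): code 0001 → (3.917,2.000)–(3.000,2.973)
total: 8 segments, chained into 1 closed loop(s), length Σ = 7.548247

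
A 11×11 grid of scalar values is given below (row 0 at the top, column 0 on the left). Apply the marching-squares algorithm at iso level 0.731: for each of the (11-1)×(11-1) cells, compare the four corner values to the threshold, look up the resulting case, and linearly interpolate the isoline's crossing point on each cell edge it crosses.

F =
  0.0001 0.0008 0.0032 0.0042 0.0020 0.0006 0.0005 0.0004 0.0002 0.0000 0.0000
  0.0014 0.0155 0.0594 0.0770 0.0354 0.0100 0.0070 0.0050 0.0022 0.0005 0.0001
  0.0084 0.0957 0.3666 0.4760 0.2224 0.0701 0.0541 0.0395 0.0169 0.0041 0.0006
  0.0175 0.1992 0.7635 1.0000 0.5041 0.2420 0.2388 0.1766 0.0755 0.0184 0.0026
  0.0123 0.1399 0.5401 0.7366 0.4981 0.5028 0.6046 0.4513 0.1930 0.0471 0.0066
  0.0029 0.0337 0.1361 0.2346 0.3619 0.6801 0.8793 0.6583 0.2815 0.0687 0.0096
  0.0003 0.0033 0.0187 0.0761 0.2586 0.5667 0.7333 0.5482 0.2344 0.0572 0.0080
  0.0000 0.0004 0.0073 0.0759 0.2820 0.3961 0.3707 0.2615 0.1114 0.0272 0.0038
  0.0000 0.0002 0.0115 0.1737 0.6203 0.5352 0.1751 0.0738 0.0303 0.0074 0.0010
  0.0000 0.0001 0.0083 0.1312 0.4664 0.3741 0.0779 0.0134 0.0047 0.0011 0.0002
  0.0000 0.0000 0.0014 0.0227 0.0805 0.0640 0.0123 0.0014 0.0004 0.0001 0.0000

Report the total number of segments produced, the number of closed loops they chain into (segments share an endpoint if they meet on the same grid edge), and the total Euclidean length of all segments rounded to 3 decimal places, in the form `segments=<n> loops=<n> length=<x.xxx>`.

segments=14 loops=2 length=8.816

cell (2,1): code 0100 → (2.918,2.000)–(3.000,1.942)
cell (2,2): code 1100 → (2.487,3.000)–(2.918,2.000)
cell (2,3): code 1000 → (3.000,3.542)–(2.487,3.000)
cell (3,1): code 0010 → (3.000,1.942)–(3.145,2.000)
cell (3,2): code 0111 → (3.145,2.000)–(4.000,2.972)
cell (3,3): code 1001 → (4.000,3.023)–(3.000,3.542)
cell (4,2): code 0010 → (4.000,2.972)–(4.011,3.000)
cell (4,3): code 0001 → (4.011,3.000)–(4.000,3.023)
cell (4,5): code 0100 → (4.460,6.000)–(5.000,5.256)
cell (4,6): code 1000 → (5.000,6.671)–(4.460,6.000)
cell (5,5): code 0110 → (5.000,5.256)–(6.000,5.986)
cell (5,6): code 1001 → (6.000,6.012)–(5.000,6.671)
cell (6,5): code 0010 → (6.000,5.986)–(6.006,6.000)
cell (6,6): code 0001 → (6.006,6.000)–(6.000,6.012)
total: 14 segments, chained into 2 closed loop(s), length Σ = 8.815537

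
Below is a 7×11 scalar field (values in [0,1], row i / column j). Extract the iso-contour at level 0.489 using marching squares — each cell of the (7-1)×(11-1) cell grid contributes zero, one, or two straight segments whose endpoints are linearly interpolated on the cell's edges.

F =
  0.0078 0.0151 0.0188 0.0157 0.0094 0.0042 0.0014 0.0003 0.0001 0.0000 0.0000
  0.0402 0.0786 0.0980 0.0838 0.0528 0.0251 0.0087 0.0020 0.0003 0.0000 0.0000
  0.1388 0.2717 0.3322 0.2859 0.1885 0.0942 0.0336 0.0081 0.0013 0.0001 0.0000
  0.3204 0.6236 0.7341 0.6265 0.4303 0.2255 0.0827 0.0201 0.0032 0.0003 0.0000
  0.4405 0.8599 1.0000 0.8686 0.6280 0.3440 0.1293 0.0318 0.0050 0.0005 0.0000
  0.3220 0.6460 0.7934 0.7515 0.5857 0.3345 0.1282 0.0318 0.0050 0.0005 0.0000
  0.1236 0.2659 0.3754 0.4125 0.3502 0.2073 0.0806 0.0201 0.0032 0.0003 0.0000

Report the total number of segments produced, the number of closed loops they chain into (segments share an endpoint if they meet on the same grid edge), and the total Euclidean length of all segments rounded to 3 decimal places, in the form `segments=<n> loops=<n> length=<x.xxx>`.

cell (2,0): code 0100 → (2.618,1.000)–(3.000,0.556)
cell (2,1): code 1100 → (2.390,2.000)–(2.618,1.000)
cell (2,2): code 1100 → (2.596,3.000)–(2.390,2.000)
cell (2,3): code 1000 → (3.000,3.701)–(2.596,3.000)
cell (3,0): code 0110 → (3.000,0.556)–(4.000,0.116)
cell (3,3): code 1101 → (3.297,4.000)–(3.000,3.701)
cell (3,4): code 1000 → (4.000,4.489)–(3.297,4.000)
cell (4,0): code 0110 → (4.000,0.116)–(5.000,0.515)
cell (4,4): code 1001 → (5.000,4.385)–(4.000,4.489)
cell (5,0): code 0010 → (5.000,0.515)–(5.413,1.000)
cell (5,1): code 0011 → (5.413,1.000)–(5.728,2.000)
cell (5,2): code 0011 → (5.728,2.000)–(5.774,3.000)
cell (5,3): code 0011 → (5.774,3.000)–(5.411,4.000)
cell (5,4): code 0001 → (5.411,4.000)–(5.000,4.385)
total: 14 segments, chained into 1 closed loop(s), length Σ = 12.207788

segments=14 loops=1 length=12.208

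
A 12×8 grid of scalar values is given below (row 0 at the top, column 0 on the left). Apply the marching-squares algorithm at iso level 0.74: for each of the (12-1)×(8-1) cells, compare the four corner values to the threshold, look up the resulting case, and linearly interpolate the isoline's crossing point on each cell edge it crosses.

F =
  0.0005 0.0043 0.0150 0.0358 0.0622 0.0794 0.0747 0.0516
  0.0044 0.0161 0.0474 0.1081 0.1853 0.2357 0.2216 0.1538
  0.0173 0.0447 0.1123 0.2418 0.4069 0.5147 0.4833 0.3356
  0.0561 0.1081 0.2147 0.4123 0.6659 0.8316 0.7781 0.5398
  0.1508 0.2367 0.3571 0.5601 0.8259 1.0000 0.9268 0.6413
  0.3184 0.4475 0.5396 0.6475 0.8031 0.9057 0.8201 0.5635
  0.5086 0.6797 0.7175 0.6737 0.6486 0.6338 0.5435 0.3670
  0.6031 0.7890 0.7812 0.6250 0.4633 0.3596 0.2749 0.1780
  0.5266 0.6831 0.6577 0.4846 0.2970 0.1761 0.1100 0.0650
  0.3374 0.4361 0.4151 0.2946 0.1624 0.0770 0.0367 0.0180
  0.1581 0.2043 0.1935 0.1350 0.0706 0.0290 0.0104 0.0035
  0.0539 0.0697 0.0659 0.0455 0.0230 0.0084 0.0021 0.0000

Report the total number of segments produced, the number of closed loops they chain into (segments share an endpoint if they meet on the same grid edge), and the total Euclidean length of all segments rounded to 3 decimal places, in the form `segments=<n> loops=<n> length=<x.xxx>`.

cell (2,4): code 0100 → (2.711,5.000)–(3.000,4.447)
cell (2,5): code 1100 → (2.871,6.000)–(2.711,5.000)
cell (2,6): code 1000 → (3.000,6.160)–(2.871,6.000)
cell (3,3): code 0100 → (3.463,4.000)–(4.000,3.677)
cell (3,4): code 1110 → (3.000,4.447)–(3.463,4.000)
cell (3,6): code 1001 → (4.000,6.654)–(3.000,6.160)
cell (4,3): code 0110 → (4.000,3.677)–(5.000,3.594)
cell (4,6): code 1001 → (5.000,6.312)–(4.000,6.654)
cell (5,3): code 0010 → (5.000,3.594)–(5.408,4.000)
cell (5,4): code 0011 → (5.408,4.000)–(5.609,5.000)
cell (5,5): code 0011 → (5.609,5.000)–(5.290,6.000)
cell (5,6): code 0001 → (5.290,6.000)–(5.000,6.312)
cell (6,0): code 0100 → (6.552,1.000)–(7.000,0.736)
cell (6,1): code 1100 → (6.353,2.000)–(6.552,1.000)
cell (6,2): code 1000 → (7.000,2.264)–(6.353,2.000)
cell (7,0): code 0010 → (7.000,0.736)–(7.463,1.000)
cell (7,1): code 0011 → (7.463,1.000)–(7.334,2.000)
cell (7,2): code 0001 → (7.334,2.000)–(7.000,2.264)
total: 18 segments, chained into 2 closed loop(s), length Σ = 13.563749

segments=18 loops=2 length=13.564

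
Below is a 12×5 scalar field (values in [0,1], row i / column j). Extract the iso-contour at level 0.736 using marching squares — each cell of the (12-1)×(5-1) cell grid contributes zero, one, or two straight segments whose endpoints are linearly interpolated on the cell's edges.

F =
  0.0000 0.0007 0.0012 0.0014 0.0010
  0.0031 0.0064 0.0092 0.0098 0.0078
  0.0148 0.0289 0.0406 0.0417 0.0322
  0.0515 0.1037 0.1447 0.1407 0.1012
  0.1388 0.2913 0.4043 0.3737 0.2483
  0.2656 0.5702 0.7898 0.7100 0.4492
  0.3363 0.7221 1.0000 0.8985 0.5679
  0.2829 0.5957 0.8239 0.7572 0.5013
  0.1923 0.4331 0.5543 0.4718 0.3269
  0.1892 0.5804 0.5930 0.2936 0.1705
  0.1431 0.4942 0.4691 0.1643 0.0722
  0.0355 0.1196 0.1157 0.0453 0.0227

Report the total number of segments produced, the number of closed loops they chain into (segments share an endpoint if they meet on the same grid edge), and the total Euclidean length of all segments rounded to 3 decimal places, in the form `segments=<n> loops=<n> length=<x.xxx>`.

segments=10 loops=1 length=7.416

cell (4,1): code 0100 → (4.860,2.000)–(5.000,1.755)
cell (4,2): code 1000 → (5.000,2.674)–(4.860,2.000)
cell (5,1): code 0110 → (5.000,1.755)–(6.000,1.050)
cell (5,2): code 1101 → (5.138,3.000)–(5.000,2.674)
cell (5,3): code 1000 → (6.000,3.492)–(5.138,3.000)
cell (6,1): code 0110 → (6.000,1.050)–(7.000,1.615)
cell (6,3): code 1001 → (7.000,3.083)–(6.000,3.492)
cell (7,1): code 0010 → (7.000,1.615)–(7.326,2.000)
cell (7,2): code 0011 → (7.326,2.000)–(7.074,3.000)
cell (7,3): code 0001 → (7.074,3.000)–(7.000,3.083)
total: 10 segments, chained into 1 closed loop(s), length Σ = 7.416003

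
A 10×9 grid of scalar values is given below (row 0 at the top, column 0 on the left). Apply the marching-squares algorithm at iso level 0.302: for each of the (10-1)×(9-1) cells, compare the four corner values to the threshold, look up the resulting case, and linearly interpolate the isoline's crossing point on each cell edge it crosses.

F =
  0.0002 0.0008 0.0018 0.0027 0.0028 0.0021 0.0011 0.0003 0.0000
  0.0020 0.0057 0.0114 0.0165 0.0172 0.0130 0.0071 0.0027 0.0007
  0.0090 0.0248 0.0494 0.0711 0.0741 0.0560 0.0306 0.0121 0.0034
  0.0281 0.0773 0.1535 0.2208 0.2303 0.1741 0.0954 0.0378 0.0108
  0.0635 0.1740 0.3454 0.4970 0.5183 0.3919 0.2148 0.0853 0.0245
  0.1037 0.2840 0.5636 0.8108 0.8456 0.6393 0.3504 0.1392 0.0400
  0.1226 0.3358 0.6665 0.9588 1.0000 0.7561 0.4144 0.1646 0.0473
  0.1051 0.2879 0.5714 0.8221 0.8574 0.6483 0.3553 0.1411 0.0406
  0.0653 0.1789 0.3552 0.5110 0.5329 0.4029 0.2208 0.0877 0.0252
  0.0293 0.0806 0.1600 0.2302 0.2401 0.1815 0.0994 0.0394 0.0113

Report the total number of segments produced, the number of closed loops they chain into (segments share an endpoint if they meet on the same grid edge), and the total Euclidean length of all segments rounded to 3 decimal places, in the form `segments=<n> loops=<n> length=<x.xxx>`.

segments=22 loops=1 length=17.390

cell (3,1): code 0100 → (3.774,2.000)–(4.000,1.747)
cell (3,2): code 1100 → (3.294,3.000)–(3.774,2.000)
cell (3,3): code 1100 → (3.249,4.000)–(3.294,3.000)
cell (3,4): code 1100 → (3.587,5.000)–(3.249,4.000)
cell (3,5): code 1000 → (4.000,5.508)–(3.587,5.000)
cell (4,1): code 0110 → (4.000,1.747)–(5.000,1.064)
cell (4,5): code 1101 → (4.643,6.000)–(4.000,5.508)
cell (4,6): code 1000 → (5.000,6.229)–(4.643,6.000)
cell (5,0): code 0100 → (5.347,1.000)–(6.000,0.841)
cell (5,1): code 1110 → (5.000,1.064)–(5.347,1.000)
cell (5,6): code 1001 → (6.000,6.450)–(5.000,6.229)
cell (6,0): code 0010 → (6.000,0.841)–(6.706,1.000)
cell (6,1): code 0111 → (6.706,1.000)–(7.000,1.050)
cell (6,6): code 1001 → (7.000,6.249)–(6.000,6.450)
cell (7,1): code 0110 → (7.000,1.050)–(8.000,1.698)
cell (7,5): code 1011 → (8.000,5.554)–(7.396,6.000)
cell (7,6): code 0001 → (7.396,6.000)–(7.000,6.249)
cell (8,1): code 0010 → (8.000,1.698)–(8.273,2.000)
cell (8,2): code 0011 → (8.273,2.000)–(8.744,3.000)
cell (8,3): code 0011 → (8.744,3.000)–(8.789,4.000)
cell (8,4): code 0011 → (8.789,4.000)–(8.456,5.000)
cell (8,5): code 0001 → (8.456,5.000)–(8.000,5.554)
total: 22 segments, chained into 1 closed loop(s), length Σ = 17.390133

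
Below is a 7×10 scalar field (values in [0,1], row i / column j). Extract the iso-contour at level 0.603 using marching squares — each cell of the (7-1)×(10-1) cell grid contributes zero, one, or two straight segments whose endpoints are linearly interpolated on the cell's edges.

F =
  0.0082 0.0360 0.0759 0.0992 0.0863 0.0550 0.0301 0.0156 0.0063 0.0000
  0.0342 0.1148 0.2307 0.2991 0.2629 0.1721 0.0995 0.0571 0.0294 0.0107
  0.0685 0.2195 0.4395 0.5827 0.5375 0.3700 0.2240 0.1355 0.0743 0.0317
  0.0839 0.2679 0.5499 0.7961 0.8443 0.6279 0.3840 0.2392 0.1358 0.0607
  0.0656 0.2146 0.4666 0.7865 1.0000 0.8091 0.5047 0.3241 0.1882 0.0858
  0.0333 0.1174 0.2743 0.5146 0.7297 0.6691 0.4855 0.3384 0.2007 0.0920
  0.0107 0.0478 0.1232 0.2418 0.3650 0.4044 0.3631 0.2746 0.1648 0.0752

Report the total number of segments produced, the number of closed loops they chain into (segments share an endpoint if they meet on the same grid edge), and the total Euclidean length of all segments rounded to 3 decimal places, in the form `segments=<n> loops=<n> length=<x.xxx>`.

segments=12 loops=1 length=10.321

cell (2,2): code 0100 → (2.095,3.000)–(3.000,2.216)
cell (2,3): code 1100 → (2.213,4.000)–(2.095,3.000)
cell (2,4): code 1100 → (2.903,5.000)–(2.213,4.000)
cell (2,5): code 1000 → (3.000,5.102)–(2.903,5.000)
cell (3,2): code 0110 → (3.000,2.216)–(4.000,2.426)
cell (3,5): code 1001 → (4.000,5.677)–(3.000,5.102)
cell (4,2): code 0010 → (4.000,2.426)–(4.675,3.000)
cell (4,3): code 0111 → (4.675,3.000)–(5.000,3.411)
cell (4,5): code 1001 → (5.000,5.360)–(4.000,5.677)
cell (5,3): code 0010 → (5.000,3.411)–(5.347,4.000)
cell (5,4): code 0011 → (5.347,4.000)–(5.250,5.000)
cell (5,5): code 0001 → (5.250,5.000)–(5.000,5.360)
total: 12 segments, chained into 1 closed loop(s), length Σ = 10.320929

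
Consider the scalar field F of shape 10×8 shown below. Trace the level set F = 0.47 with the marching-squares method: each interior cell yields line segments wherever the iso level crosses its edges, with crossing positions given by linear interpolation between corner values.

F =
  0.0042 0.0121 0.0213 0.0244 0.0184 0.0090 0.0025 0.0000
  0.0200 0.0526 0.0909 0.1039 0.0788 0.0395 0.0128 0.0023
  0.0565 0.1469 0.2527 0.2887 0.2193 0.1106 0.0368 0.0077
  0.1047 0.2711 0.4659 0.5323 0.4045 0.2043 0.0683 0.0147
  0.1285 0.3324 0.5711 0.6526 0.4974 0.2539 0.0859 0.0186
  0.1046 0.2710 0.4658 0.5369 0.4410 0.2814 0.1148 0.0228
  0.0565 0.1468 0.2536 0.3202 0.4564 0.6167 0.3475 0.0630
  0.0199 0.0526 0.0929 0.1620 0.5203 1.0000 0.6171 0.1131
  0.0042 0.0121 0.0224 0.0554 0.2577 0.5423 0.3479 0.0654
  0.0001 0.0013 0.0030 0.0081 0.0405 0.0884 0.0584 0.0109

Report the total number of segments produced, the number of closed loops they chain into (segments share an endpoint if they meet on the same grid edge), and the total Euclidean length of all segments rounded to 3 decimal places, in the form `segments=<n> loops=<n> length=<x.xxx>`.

cell (2,2): code 0100 → (2.744,3.000)–(3.000,2.062)
cell (2,3): code 1000 → (3.000,3.487)–(2.744,3.000)
cell (3,1): code 0100 → (3.039,2.000)–(4.000,1.576)
cell (3,2): code 1110 → (3.000,2.062)–(3.039,2.000)
cell (3,3): code 1101 → (3.705,4.000)–(3.000,3.487)
cell (3,4): code 1000 → (4.000,4.113)–(3.705,4.000)
cell (4,1): code 0010 → (4.000,1.576)–(4.960,2.000)
cell (4,2): code 0111 → (4.960,2.000)–(5.000,2.059)
cell (4,3): code 1011 → (5.000,3.698)–(4.486,4.000)
cell (4,4): code 0001 → (4.486,4.000)–(4.000,4.113)
cell (5,2): code 0010 → (5.000,2.059)–(5.309,3.000)
cell (5,3): code 0001 → (5.309,3.000)–(5.000,3.698)
cell (5,4): code 0100 → (5.562,5.000)–(6.000,4.085)
cell (5,5): code 1000 → (6.000,5.545)–(5.562,5.000)
cell (6,3): code 0100 → (6.213,4.000)–(7.000,3.860)
cell (6,4): code 1110 → (6.000,4.085)–(6.213,4.000)
cell (6,5): code 1101 → (6.454,6.000)–(6.000,5.545)
cell (6,6): code 1000 → (7.000,6.292)–(6.454,6.000)
cell (7,3): code 0010 → (7.000,3.860)–(7.192,4.000)
cell (7,4): code 0111 → (7.192,4.000)–(8.000,4.746)
cell (7,5): code 1011 → (8.000,5.372)–(7.546,6.000)
cell (7,6): code 0001 → (7.546,6.000)–(7.000,6.292)
cell (8,4): code 0010 → (8.000,4.746)–(8.159,5.000)
cell (8,5): code 0001 → (8.159,5.000)–(8.000,5.372)
total: 24 segments, chained into 2 closed loop(s), length Σ = 15.242486

segments=24 loops=2 length=15.242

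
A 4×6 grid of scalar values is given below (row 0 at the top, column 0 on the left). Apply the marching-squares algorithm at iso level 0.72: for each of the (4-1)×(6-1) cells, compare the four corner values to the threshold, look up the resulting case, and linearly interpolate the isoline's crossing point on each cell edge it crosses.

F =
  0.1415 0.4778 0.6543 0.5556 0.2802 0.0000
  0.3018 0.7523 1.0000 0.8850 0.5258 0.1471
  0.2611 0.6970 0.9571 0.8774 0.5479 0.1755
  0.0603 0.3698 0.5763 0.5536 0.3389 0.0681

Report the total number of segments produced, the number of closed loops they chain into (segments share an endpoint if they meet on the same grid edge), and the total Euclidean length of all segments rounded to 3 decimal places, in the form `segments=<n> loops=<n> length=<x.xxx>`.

segments=10 loops=1 length=7.889

cell (0,0): code 0100 → (0.882,1.000)–(1.000,0.928)
cell (0,1): code 1100 → (0.190,2.000)–(0.882,1.000)
cell (0,2): code 1100 → (0.499,3.000)–(0.190,2.000)
cell (0,3): code 1000 → (1.000,3.459)–(0.499,3.000)
cell (1,0): code 0010 → (1.000,0.928)–(1.584,1.000)
cell (1,1): code 0111 → (1.584,1.000)–(2.000,1.088)
cell (1,3): code 1001 → (2.000,3.478)–(1.000,3.459)
cell (2,1): code 0010 → (2.000,1.088)–(2.623,2.000)
cell (2,2): code 0011 → (2.623,2.000)–(2.486,3.000)
cell (2,3): code 0001 → (2.486,3.000)–(2.000,3.478)
total: 10 segments, chained into 1 closed loop(s), length Σ = 7.888927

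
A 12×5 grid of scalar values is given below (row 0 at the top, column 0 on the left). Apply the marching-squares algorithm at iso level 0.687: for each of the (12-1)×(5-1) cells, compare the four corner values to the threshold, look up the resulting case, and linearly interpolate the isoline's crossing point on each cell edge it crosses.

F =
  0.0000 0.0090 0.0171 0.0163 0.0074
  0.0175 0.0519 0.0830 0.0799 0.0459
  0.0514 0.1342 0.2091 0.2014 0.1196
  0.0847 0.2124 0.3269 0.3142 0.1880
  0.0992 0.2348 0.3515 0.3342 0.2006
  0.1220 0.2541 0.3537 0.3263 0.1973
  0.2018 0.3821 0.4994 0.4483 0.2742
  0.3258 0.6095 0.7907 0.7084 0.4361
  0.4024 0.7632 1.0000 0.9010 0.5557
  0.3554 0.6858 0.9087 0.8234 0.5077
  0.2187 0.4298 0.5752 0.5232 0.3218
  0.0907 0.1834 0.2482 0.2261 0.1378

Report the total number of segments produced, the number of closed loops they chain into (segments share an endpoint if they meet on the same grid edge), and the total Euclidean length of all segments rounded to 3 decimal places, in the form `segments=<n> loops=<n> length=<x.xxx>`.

cell (6,1): code 0100 → (6.644,2.000)–(7.000,1.428)
cell (6,2): code 1100 → (6.918,3.000)–(6.644,2.000)
cell (6,3): code 1000 → (7.000,3.079)–(6.918,3.000)
cell (7,0): code 0100 → (7.504,1.000)–(8.000,0.789)
cell (7,1): code 1110 → (7.000,1.428)–(7.504,1.000)
cell (7,3): code 1001 → (8.000,3.620)–(7.000,3.079)
cell (8,0): code 0010 → (8.000,0.789)–(8.984,1.000)
cell (8,1): code 0111 → (8.984,1.000)–(9.000,1.005)
cell (8,3): code 1001 → (9.000,3.432)–(8.000,3.620)
cell (9,1): code 0010 → (9.000,1.005)–(9.665,2.000)
cell (9,2): code 0011 → (9.665,2.000)–(9.454,3.000)
cell (9,3): code 0001 → (9.454,3.000)–(9.000,3.432)
total: 12 segments, chained into 1 closed loop(s), length Σ = 9.047632

segments=12 loops=1 length=9.048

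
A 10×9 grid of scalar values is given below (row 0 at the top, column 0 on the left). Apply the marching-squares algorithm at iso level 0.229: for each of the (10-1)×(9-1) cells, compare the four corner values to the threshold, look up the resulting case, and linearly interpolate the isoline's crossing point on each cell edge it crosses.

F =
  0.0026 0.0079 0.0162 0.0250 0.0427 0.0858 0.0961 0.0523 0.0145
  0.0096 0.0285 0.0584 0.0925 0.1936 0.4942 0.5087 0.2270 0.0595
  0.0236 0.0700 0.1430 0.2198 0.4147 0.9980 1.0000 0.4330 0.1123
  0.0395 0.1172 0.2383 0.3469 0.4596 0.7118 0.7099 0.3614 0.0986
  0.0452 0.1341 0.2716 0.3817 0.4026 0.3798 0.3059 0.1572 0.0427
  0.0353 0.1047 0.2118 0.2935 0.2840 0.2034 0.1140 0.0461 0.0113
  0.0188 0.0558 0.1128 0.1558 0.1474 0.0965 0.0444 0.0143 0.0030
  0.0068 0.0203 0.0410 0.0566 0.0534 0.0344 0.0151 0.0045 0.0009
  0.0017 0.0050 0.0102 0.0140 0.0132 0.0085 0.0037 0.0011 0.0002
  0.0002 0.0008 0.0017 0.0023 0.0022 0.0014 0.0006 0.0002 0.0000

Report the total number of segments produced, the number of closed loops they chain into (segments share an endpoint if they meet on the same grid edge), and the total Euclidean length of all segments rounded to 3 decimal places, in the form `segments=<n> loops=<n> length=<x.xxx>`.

segments=22 loops=1 length=16.868

cell (0,4): code 0100 → (0.351,5.000)–(1.000,4.118)
cell (0,5): code 1100 → (0.322,6.000)–(0.351,5.000)
cell (0,6): code 1000 → (1.000,6.993)–(0.322,6.000)
cell (1,3): code 0100 → (1.160,4.000)–(2.000,3.047)
cell (1,4): code 1110 → (1.000,4.118)–(1.160,4.000)
cell (1,6): code 1101 → (1.010,7.000)–(1.000,6.993)
cell (1,7): code 1000 → (2.000,7.636)–(1.010,7.000)
cell (2,1): code 0100 → (2.902,2.000)–(3.000,1.923)
cell (2,2): code 1100 → (2.072,3.000)–(2.902,2.000)
cell (2,3): code 1110 → (2.000,3.047)–(2.072,3.000)
cell (2,7): code 1001 → (3.000,7.504)–(2.000,7.636)
cell (3,1): code 0110 → (3.000,1.923)–(4.000,1.690)
cell (3,6): code 1011 → (4.000,6.517)–(3.648,7.000)
cell (3,7): code 0001 → (3.648,7.000)–(3.000,7.504)
cell (4,1): code 0010 → (4.000,1.690)–(4.712,2.000)
cell (4,2): code 0111 → (4.712,2.000)–(5.000,2.211)
cell (4,4): code 1011 → (5.000,4.682)–(4.855,5.000)
cell (4,5): code 0011 → (4.855,5.000)–(4.401,6.000)
cell (4,6): code 0001 → (4.401,6.000)–(4.000,6.517)
cell (5,2): code 0010 → (5.000,2.211)–(5.468,3.000)
cell (5,3): code 0011 → (5.468,3.000)–(5.403,4.000)
cell (5,4): code 0001 → (5.403,4.000)–(5.000,4.682)
total: 22 segments, chained into 1 closed loop(s), length Σ = 16.867579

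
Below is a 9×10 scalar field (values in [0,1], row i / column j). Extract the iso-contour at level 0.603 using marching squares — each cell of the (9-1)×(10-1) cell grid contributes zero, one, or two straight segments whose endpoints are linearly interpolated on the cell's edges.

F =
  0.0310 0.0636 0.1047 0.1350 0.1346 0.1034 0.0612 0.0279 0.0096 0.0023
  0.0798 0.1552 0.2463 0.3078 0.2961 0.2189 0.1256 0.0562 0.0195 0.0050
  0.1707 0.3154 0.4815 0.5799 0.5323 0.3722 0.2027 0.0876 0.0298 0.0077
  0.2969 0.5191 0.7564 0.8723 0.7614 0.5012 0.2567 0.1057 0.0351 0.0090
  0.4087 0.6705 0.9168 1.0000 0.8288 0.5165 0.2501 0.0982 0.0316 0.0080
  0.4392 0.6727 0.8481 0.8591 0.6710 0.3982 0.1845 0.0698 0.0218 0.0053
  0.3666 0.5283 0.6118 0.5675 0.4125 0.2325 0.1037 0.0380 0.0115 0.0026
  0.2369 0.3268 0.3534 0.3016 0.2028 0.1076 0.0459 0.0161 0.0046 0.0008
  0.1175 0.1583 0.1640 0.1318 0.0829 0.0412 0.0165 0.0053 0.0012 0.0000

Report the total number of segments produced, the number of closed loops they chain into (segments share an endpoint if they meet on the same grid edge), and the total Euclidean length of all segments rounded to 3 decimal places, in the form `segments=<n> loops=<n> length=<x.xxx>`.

cell (2,1): code 0100 → (2.442,2.000)–(3.000,1.354)
cell (2,2): code 1100 → (2.079,3.000)–(2.442,2.000)
cell (2,3): code 1100 → (2.309,4.000)–(2.079,3.000)
cell (2,4): code 1000 → (3.000,4.609)–(2.309,4.000)
cell (3,0): code 0100 → (3.554,1.000)–(4.000,0.742)
cell (3,1): code 1110 → (3.000,1.354)–(3.554,1.000)
cell (3,4): code 1001 → (4.000,4.723)–(3.000,4.609)
cell (4,0): code 0110 → (4.000,0.742)–(5.000,0.701)
cell (4,4): code 1001 → (5.000,4.249)–(4.000,4.723)
cell (5,0): code 0010 → (5.000,0.701)–(5.483,1.000)
cell (5,1): code 0111 → (5.483,1.000)–(6.000,1.895)
cell (5,2): code 1011 → (6.000,2.199)–(5.878,3.000)
cell (5,3): code 0011 → (5.878,3.000)–(5.263,4.000)
cell (5,4): code 0001 → (5.263,4.000)–(5.000,4.249)
cell (6,1): code 0010 → (6.000,1.895)–(6.034,2.000)
cell (6,2): code 0001 → (6.034,2.000)–(6.000,2.199)
total: 16 segments, chained into 1 closed loop(s), length Σ = 12.411559

segments=16 loops=1 length=12.412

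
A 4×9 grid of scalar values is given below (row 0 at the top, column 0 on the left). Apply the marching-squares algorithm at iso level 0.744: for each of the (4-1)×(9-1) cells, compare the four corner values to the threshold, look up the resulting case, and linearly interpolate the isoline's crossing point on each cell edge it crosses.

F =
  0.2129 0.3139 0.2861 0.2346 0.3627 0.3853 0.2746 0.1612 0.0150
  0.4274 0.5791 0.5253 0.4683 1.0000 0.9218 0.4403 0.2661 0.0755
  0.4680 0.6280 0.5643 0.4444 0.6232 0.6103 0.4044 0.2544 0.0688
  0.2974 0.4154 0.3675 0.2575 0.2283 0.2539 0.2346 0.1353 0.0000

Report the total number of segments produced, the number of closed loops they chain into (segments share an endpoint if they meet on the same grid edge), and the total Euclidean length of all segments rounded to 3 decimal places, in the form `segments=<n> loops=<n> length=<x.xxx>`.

cell (0,3): code 0100 → (0.598,4.000)–(1.000,3.519)
cell (0,4): code 1100 → (0.669,5.000)–(0.598,4.000)
cell (0,5): code 1000 → (1.000,5.369)–(0.669,5.000)
cell (1,3): code 0010 → (1.000,3.519)–(1.679,4.000)
cell (1,4): code 0011 → (1.679,4.000)–(1.571,5.000)
cell (1,5): code 0001 → (1.571,5.000)–(1.000,5.369)
total: 6 segments, chained into 1 closed loop(s), length Σ = 4.644088

segments=6 loops=1 length=4.644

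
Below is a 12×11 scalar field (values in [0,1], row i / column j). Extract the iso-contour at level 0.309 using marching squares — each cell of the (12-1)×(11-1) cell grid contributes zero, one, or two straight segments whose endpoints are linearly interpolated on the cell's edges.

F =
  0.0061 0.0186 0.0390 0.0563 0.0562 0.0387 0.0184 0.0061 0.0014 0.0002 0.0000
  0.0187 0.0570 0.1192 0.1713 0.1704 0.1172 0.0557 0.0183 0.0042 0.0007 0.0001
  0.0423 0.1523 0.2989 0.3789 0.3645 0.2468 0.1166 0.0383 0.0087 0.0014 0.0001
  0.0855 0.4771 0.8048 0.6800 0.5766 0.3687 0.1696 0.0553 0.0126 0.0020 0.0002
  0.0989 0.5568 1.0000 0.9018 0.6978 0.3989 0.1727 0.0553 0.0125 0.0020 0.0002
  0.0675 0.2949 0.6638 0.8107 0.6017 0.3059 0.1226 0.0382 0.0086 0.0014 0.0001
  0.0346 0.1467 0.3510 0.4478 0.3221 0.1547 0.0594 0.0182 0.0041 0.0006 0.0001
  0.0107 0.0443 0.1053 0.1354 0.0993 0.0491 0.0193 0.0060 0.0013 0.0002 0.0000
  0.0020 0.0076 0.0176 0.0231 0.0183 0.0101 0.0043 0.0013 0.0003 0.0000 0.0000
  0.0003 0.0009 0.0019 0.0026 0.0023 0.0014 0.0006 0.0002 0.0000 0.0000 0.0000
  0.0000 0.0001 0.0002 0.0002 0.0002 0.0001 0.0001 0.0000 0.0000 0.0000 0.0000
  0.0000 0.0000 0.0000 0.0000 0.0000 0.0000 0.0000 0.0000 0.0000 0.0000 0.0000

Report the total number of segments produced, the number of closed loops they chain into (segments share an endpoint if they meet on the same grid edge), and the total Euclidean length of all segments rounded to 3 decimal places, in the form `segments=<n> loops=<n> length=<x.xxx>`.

segments=20 loops=1 length=15.027

cell (1,2): code 0100 → (1.663,3.000)–(2.000,2.126)
cell (1,3): code 1100 → (1.714,4.000)–(1.663,3.000)
cell (1,4): code 1000 → (2.000,4.472)–(1.714,4.000)
cell (2,0): code 0100 → (2.482,1.000)–(3.000,0.571)
cell (2,1): code 1100 → (2.020,2.000)–(2.482,1.000)
cell (2,2): code 1110 → (2.000,2.126)–(2.020,2.000)
cell (2,4): code 1101 → (2.510,5.000)–(2.000,4.472)
cell (2,5): code 1000 → (3.000,5.300)–(2.510,5.000)
cell (3,0): code 0110 → (3.000,0.571)–(4.000,0.459)
cell (3,5): code 1001 → (4.000,5.397)–(3.000,5.300)
cell (4,0): code 0010 → (4.000,0.459)–(4.946,1.000)
cell (4,1): code 0111 → (4.946,1.000)–(5.000,1.038)
cell (4,4): code 1011 → (5.000,4.990)–(4.967,5.000)
cell (4,5): code 0001 → (4.967,5.000)–(4.000,5.397)
cell (5,1): code 0110 → (5.000,1.038)–(6.000,1.794)
cell (5,4): code 1001 → (6.000,4.078)–(5.000,4.990)
cell (6,1): code 0010 → (6.000,1.794)–(6.171,2.000)
cell (6,2): code 0011 → (6.171,2.000)–(6.444,3.000)
cell (6,3): code 0011 → (6.444,3.000)–(6.059,4.000)
cell (6,4): code 0001 → (6.059,4.000)–(6.000,4.078)
total: 20 segments, chained into 1 closed loop(s), length Σ = 15.027417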